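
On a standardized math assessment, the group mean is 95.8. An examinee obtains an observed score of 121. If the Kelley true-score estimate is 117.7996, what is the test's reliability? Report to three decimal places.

0.873

T̂ = ρX + (1 − ρ)μ  ⇒  T̂ − μ = ρ(X − μ)
ρ = (T̂ − μ)/(X − μ) = (117.7996 − 95.8) / (121 − 95.8) = 21.9996 / 25.2 = 0.87300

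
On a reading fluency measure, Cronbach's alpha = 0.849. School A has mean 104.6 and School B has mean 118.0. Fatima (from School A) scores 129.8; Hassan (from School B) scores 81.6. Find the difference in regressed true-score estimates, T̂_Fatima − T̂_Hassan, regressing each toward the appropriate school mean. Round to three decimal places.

T̂_Fatima = 0.849(129.8) + 0.151(104.6) = 125.99480
T̂_Hassan = 0.849(81.6) + 0.151(118.0) = 87.09640
Difference = 125.99480 − 87.09640 = 38.89840

38.898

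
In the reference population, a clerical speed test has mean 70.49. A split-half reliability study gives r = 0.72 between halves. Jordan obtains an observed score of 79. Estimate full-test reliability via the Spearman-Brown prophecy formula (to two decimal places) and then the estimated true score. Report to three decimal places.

Spearman-Brown: ρ = 2r/(1 + r) = 2(0.72)/(1 + 0.72) = 1.440/1.72 = 0.8372 → 0.84
T̂ = ρX + (1 − ρ)μ
  = 0.84 × 79 + 0.16 × 70.49
  = 66.36 + 11.2784
  = 77.6384
  ≈ 77.638

77.638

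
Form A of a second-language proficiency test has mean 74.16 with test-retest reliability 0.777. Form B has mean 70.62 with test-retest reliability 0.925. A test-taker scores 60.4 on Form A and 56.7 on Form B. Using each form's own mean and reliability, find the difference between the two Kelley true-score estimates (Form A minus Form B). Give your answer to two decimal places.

5.72

T̂_A = 0.777(60.4) + 0.223(74.16) = 63.4685
T̂_B = 0.925(56.7) + 0.075(70.62) = 57.7440
T̂_A − T̂_B = 5.7245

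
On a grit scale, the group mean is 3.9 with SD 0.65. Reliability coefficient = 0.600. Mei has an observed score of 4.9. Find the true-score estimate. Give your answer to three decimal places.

4.500

T̂ = ρX + (1 − ρ)μ
  = 0.600 × 4.9 + 0.400 × 3.9
  = 2.9400 + 1.5600
  = 4.5000
  ≈ 4.500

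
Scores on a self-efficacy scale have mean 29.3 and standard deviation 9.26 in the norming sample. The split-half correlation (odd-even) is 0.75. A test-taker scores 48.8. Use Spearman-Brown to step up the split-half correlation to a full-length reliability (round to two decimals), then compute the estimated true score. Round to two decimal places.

46.07

Spearman-Brown: ρ = 2r/(1 + r) = 2(0.75)/(1 + 0.75) = 1.500/1.75 = 0.8571 → 0.86
T̂ = ρX + (1 − ρ)μ
  = 0.86 × 48.8 + 0.14 × 29.3
  = 41.968 + 4.102
  = 46.070
  ≈ 46.07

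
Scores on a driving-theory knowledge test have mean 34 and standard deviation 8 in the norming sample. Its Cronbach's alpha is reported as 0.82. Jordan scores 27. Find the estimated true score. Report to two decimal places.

Weight the observed score by reliability and the mean by (1 − reliability): T̂ = 0.82·27 + 0.18·34 = 22.14 + 6.12 = 28.260.

28.26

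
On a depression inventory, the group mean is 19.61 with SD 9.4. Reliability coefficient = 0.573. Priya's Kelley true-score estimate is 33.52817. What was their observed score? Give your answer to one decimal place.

T̂ = ρX + (1 − ρ)μ  ⇒  X = (T̂ − (1 − ρ)μ) / ρ
X = (33.52817 − 0.427 × 19.61) / 0.573 = (33.52817 − 8.37347) / 0.573 = 25.15470 / 0.573 = 43.900

43.9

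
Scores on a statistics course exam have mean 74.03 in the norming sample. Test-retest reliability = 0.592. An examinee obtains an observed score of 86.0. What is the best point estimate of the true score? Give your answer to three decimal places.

T̂ = 0.592(86.0) + 0.408(74.03) = 50.9120 + 30.20424 = 81.1162 → 81.116

81.116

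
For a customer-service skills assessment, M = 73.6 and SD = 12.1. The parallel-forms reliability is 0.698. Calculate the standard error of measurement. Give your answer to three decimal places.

SEM = SD · √(1 − ρ) = 12.1 × √0.302 = 12.1 × 0.5495 = 6.6495

6.649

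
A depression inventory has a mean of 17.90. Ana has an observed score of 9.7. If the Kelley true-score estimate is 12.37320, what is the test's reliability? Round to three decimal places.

0.674

T̂ = ρX + (1 − ρ)μ  ⇒  T̂ − μ = ρ(X − μ)
ρ = (T̂ − μ)/(X − μ) = (12.37320 − 17.90) / (9.7 − 17.90) = -5.52680 / -8.20 = 0.67400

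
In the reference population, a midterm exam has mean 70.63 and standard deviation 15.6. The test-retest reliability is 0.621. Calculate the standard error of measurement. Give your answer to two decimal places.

SEM = SD · √(1 − ρ) = 15.6 × √0.379 = 15.6 × 0.6156 = 9.604

9.60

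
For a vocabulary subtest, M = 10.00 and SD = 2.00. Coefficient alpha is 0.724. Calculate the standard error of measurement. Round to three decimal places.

1.051

SEM = SD · √(1 − ρ) = 2.00 × √0.276 = 2.00 × 0.5254 = 1.0507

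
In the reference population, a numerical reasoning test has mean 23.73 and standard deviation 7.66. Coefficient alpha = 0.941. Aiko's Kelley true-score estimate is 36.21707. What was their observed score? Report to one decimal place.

37.0

T̂ = ρX + (1 − ρ)μ  ⇒  X = (T̂ − (1 − ρ)μ) / ρ
X = (36.21707 − 0.059 × 23.73) / 0.941 = (36.21707 − 1.40007) / 0.941 = 34.81700 / 0.941 = 37.000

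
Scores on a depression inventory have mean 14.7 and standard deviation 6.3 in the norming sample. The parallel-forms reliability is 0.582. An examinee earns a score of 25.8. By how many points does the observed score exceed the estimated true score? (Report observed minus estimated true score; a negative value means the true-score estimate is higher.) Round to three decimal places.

4.640

Weight the observed score by reliability and the mean by (1 − reliability): T̂ = 0.582·25.8 + 0.418·14.7 = 15.0156 + 6.1446 = 21.16020.
X − T̂ = 25.8 − 21.1602 = 4.6398 → 4.640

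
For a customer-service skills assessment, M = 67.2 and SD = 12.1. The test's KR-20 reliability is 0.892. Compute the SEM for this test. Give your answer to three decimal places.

SEM = SD · √(1 − ρ) = 12.1 × √0.108 = 12.1 × 0.3286 = 3.9765

3.976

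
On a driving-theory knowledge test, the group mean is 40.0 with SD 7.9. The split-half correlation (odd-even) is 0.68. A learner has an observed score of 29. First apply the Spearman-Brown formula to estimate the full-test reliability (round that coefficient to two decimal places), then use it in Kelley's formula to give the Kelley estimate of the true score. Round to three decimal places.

31.090

Spearman-Brown: ρ = 2r/(1 + r) = 2(0.68)/(1 + 0.68) = 1.360/1.68 = 0.8095 → 0.81
T̂ = ρX + (1 − ρ)μ
  = 0.81 × 29 + 0.19 × 40.0
  = 23.49 + 7.600
  = 31.0900
  ≈ 31.090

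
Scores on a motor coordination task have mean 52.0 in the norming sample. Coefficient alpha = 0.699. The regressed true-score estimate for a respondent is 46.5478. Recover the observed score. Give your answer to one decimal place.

T̂ = ρX + (1 − ρ)μ  ⇒  X = (T̂ − (1 − ρ)μ) / ρ
X = (46.5478 − 0.301 × 52.0) / 0.699 = (46.5478 − 15.6520) / 0.699 = 30.8958 / 0.699 = 44.200

44.2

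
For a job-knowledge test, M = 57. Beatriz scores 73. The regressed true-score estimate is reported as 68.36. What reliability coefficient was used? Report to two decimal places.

0.71

T̂ = ρX + (1 − ρ)μ  ⇒  T̂ − μ = ρ(X − μ)
ρ = (T̂ − μ)/(X − μ) = (68.36 − 57) / (73 − 57) = 11.36 / 16.0 = 0.7100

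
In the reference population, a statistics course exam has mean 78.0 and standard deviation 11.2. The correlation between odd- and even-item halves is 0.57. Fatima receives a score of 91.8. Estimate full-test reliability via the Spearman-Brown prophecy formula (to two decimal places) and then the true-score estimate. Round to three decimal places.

Spearman-Brown: ρ = 2r/(1 + r) = 2(0.57)/(1 + 0.57) = 1.140/1.57 = 0.7261 → 0.73
Kelley's formula gives T̂ = 0.73·91.8 + 0.27·78.0 = 67.014 + 21.060 = 88.0740.

88.074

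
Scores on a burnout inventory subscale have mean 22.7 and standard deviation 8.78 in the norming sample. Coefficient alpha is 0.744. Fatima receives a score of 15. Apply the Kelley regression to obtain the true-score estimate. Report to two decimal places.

16.97

T̂ = ρX + (1 − ρ)μ
  = 0.744 × 15 + 0.256 × 22.7
  = 11.160 + 5.8112
  = 16.971
  ≈ 16.97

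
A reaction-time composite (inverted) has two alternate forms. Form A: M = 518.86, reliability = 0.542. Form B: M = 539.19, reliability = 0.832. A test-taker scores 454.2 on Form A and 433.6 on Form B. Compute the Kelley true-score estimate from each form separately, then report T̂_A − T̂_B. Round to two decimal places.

T̂_A = 0.542(454.2) + 0.458(518.86) = 483.8143
T̂_B = 0.832(433.6) + 0.168(539.19) = 451.3391
T̂_A − T̂_B = 32.4752

32.48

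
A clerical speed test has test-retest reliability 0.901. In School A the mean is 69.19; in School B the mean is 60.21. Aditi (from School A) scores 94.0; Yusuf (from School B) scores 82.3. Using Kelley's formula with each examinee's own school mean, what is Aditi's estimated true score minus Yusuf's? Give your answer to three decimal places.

T̂_Aditi = 0.901(94.0) + 0.099(69.19) = 91.54381
T̂_Yusuf = 0.901(82.3) + 0.099(60.21) = 80.11309
Difference = 91.54381 − 80.11309 = 11.43072

11.431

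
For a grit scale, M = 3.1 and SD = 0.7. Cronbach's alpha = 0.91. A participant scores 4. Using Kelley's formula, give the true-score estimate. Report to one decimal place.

3.9

T̂ = 0.91(4) + 0.09(3.1) = 3.64 + 0.279 = 3.92 → 3.9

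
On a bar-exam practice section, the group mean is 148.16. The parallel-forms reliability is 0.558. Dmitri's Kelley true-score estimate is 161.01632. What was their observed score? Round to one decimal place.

171.2

T̂ = ρX + (1 − ρ)μ  ⇒  X = (T̂ − (1 − ρ)μ) / ρ
X = (161.01632 − 0.442 × 148.16) / 0.558 = (161.01632 − 65.48672) / 0.558 = 95.52960 / 0.558 = 171.200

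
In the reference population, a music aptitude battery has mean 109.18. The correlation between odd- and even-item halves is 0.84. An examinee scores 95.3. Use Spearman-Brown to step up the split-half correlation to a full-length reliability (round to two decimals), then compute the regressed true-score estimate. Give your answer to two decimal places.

Spearman-Brown: ρ = 2r/(1 + r) = 2(0.84)/(1 + 0.84) = 1.680/1.84 = 0.9130 → 0.91
T̂ = ρX + (1 − ρ)μ
  = 0.91 × 95.3 + 0.09 × 109.18
  = 86.723 + 9.8262
  = 96.549
  ≈ 96.55

96.55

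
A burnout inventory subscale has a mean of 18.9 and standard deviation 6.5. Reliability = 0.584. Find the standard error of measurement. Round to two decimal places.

SEM = SD · √(1 − ρ) = 6.5 × √0.416 = 6.5 × 0.6450 = 4.192

4.19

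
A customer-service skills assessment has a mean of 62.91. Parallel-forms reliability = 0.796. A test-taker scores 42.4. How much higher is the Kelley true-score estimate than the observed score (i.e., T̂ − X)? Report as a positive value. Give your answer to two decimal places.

4.18

Regress the observed score toward the mean by the unreliability: T̂ = 0.796·42.4 + 0.204·62.91 = 33.7504 + 12.83364 = 46.5840.
T̂ − X = 46.584 − 42.4 = 4.184 → 4.18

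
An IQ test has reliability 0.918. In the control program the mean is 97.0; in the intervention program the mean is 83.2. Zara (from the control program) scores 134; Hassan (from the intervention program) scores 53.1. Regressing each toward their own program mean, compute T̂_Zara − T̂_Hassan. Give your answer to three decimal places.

T̂_Zara = 0.918(134) + 0.082(97.0) = 130.96600
T̂_Hassan = 0.918(53.1) + 0.082(83.2) = 55.56820
Difference = 130.96600 − 55.56820 = 75.39780

75.398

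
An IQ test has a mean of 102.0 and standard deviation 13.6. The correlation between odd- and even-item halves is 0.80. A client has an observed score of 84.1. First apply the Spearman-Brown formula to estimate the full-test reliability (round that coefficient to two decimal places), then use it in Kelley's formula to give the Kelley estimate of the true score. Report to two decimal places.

86.07

Spearman-Brown: ρ = 2r/(1 + r) = 2(0.80)/(1 + 0.80) = 1.600/1.80 = 0.8889 → 0.89
Kelley's formula gives T̂ = 0.89·84.1 + 0.11·102.0 = 74.849 + 11.220 = 86.069.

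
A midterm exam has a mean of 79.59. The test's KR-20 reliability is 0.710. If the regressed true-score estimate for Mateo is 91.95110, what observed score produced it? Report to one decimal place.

T̂ = ρX + (1 − ρ)μ  ⇒  X = (T̂ − (1 − ρ)μ) / ρ
X = (91.95110 − 0.290 × 79.59) / 0.710 = (91.95110 − 23.08110) / 0.710 = 68.87000 / 0.710 = 97.000

97.0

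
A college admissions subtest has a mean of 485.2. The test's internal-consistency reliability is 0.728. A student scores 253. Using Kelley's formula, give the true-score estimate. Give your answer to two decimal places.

316.16

Regress the observed score toward the mean by the unreliability: T̂ = 0.728·253 + 0.272·485.2 = 184.184 + 131.9744 = 316.158.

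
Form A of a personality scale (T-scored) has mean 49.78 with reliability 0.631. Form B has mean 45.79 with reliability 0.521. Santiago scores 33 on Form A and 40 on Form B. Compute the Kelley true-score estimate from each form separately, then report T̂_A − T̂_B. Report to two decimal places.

T̂_A = 0.631(33) + 0.369(49.78) = 39.1918
T̂_B = 0.521(40) + 0.479(45.79) = 42.7734
T̂_A − T̂_B = -3.5816

-3.58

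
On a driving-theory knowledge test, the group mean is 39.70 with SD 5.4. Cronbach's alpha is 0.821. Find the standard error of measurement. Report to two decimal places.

SEM = SD · √(1 − ρ) = 5.4 × √0.179 = 5.4 × 0.4231 = 2.285

2.28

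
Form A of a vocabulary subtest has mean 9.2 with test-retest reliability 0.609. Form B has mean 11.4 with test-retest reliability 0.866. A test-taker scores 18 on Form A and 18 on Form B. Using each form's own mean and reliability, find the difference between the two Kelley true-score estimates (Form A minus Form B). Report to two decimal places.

-2.56

T̂_A = 0.609(18) + 0.391(9.2) = 14.5592
T̂_B = 0.866(18) + 0.134(11.4) = 17.1156
T̂_A − T̂_B = -2.5564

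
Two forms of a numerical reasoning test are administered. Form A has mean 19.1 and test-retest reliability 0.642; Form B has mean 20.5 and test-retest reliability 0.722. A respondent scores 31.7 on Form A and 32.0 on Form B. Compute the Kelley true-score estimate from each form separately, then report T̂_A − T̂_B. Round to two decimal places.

-1.61

T̂_A = 0.642(31.7) + 0.358(19.1) = 27.1892
T̂_B = 0.722(32.0) + 0.278(20.5) = 28.8030
T̂_A − T̂_B = -1.6138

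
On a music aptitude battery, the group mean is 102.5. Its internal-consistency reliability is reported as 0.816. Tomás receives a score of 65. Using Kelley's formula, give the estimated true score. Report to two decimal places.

71.90

Kelley's formula gives T̂ = 0.816·65 + 0.184·102.5 = 53.040 + 18.8600 = 71.900.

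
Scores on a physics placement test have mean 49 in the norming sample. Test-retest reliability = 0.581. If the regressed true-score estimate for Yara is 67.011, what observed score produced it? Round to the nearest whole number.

T̂ = ρX + (1 − ρ)μ  ⇒  X = (T̂ − (1 − ρ)μ) / ρ
X = (67.011 − 0.419 × 49) / 0.581 = (67.011 − 20.531) / 0.581 = 46.480 / 0.581 = 80.00

80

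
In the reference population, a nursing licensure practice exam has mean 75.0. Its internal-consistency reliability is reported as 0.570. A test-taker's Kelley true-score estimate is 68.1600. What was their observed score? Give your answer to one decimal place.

63.0

T̂ = ρX + (1 − ρ)μ  ⇒  X = (T̂ − (1 − ρ)μ) / ρ
X = (68.1600 − 0.430 × 75.0) / 0.570 = (68.1600 − 32.2500) / 0.570 = 35.9100 / 0.570 = 63.000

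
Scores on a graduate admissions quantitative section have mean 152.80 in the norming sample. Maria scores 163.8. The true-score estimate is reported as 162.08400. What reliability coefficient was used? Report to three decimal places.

0.844

T̂ = ρX + (1 − ρ)μ  ⇒  T̂ − μ = ρ(X − μ)
ρ = (T̂ − μ)/(X − μ) = (162.08400 − 152.80) / (163.8 − 152.80) = 9.28400 / 11.00 = 0.84400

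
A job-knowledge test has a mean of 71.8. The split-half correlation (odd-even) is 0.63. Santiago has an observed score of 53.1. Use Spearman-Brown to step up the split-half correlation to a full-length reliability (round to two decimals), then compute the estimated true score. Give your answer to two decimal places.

57.40

Spearman-Brown: ρ = 2r/(1 + r) = 2(0.63)/(1 + 0.63) = 1.260/1.63 = 0.7730 → 0.77
T̂ = ρX + (1 − ρ)μ
  = 0.77 × 53.1 + 0.23 × 71.8
  = 40.887 + 16.514
  = 57.401
  ≈ 57.40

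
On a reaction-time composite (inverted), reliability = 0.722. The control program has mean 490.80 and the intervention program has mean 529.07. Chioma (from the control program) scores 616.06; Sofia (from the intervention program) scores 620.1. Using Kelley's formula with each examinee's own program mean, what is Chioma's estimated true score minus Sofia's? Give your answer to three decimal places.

T̂_Chioma = 0.722(616.06) + 0.278(490.80) = 581.23772
T̂_Sofia = 0.722(620.1) + 0.278(529.07) = 594.79366
Difference = 581.23772 − 594.79366 = -13.55594

-13.556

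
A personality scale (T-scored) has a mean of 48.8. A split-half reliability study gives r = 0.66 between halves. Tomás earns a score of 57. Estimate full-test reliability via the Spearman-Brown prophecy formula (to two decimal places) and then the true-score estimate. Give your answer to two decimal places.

Spearman-Brown: ρ = 2r/(1 + r) = 2(0.66)/(1 + 0.66) = 1.320/1.66 = 0.7952 → 0.80
T̂ = ρX + (1 − ρ)μ
  = 0.80 × 57 + 0.20 × 48.8
  = 45.60 + 9.760
  = 55.360
  ≈ 55.36

55.36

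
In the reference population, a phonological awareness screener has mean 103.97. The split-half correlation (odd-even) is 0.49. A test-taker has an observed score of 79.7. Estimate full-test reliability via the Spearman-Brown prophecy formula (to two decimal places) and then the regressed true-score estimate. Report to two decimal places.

87.95

Spearman-Brown: ρ = 2r/(1 + r) = 2(0.49)/(1 + 0.49) = 0.980/1.49 = 0.6577 → 0.66
T̂ = 0.66(79.7) + 0.34(103.97) = 52.602 + 35.3498 = 87.952 → 87.95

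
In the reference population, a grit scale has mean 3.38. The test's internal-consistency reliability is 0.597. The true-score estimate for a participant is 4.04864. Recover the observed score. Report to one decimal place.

4.5

T̂ = ρX + (1 − ρ)μ  ⇒  X = (T̂ − (1 − ρ)μ) / ρ
X = (4.04864 − 0.403 × 3.38) / 0.597 = (4.04864 − 1.36214) / 0.597 = 2.68650 / 0.597 = 4.500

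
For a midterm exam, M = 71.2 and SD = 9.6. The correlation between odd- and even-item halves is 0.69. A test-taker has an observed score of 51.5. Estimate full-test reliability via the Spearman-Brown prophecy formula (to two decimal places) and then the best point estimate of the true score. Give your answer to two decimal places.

55.05

Spearman-Brown: ρ = 2r/(1 + r) = 2(0.69)/(1 + 0.69) = 1.380/1.69 = 0.8166 → 0.82
T̂ = ρX + (1 − ρ)μ
  = 0.82 × 51.5 + 0.18 × 71.2
  = 42.230 + 12.816
  = 55.046
  ≈ 55.05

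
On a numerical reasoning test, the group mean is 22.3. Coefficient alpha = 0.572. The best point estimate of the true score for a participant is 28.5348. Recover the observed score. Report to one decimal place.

33.2

T̂ = ρX + (1 − ρ)μ  ⇒  X = (T̂ − (1 − ρ)μ) / ρ
X = (28.5348 − 0.428 × 22.3) / 0.572 = (28.5348 − 9.5444) / 0.572 = 18.9904 / 0.572 = 33.200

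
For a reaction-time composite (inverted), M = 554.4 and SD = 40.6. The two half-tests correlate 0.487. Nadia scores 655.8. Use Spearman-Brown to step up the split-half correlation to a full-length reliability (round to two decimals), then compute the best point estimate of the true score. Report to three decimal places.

Spearman-Brown: ρ = 2r/(1 + r) = 2(0.487)/(1 + 0.487) = 0.9740/1.487 = 0.6550 → 0.66
T̂ = ρX + (1 − ρ)μ
  = 0.66 × 655.8 + 0.34 × 554.4
  = 432.828 + 188.496
  = 621.3240
  ≈ 621.324

621.324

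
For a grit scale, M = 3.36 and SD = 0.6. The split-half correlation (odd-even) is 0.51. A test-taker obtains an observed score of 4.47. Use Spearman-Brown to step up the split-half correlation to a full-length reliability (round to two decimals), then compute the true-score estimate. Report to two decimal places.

Spearman-Brown: ρ = 2r/(1 + r) = 2(0.51)/(1 + 0.51) = 1.020/1.51 = 0.6755 → 0.68
Regress the observed score toward the mean by the unreliability: T̂ = 0.68·4.47 + 0.32·3.36 = 3.0396 + 1.0752 = 4.115.

4.11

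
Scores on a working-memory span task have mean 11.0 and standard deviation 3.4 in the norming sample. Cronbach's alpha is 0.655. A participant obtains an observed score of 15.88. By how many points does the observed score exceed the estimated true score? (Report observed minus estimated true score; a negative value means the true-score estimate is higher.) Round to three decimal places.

1.684

T̂ = ρX + (1 − ρ)μ
  = 0.655 × 15.88 + 0.345 × 11.0
  = 10.40140 + 3.7950
  = 14.19640
  ≈ 14.1964
X − T̂ = 15.88 − 14.1964 = 1.6836 → 1.684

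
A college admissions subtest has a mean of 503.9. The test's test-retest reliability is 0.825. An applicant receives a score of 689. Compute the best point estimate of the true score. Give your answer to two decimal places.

T̂ = ρX + (1 − ρ)μ
  = 0.825 × 689 + 0.175 × 503.9
  = 568.425 + 88.1825
  = 656.607
  ≈ 656.61

656.61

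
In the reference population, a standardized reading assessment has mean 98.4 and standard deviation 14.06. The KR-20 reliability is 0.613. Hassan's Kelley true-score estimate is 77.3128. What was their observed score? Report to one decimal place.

64.0

T̂ = ρX + (1 − ρ)μ  ⇒  X = (T̂ − (1 − ρ)μ) / ρ
X = (77.3128 − 0.387 × 98.4) / 0.613 = (77.3128 − 38.0808) / 0.613 = 39.2320 / 0.613 = 64.000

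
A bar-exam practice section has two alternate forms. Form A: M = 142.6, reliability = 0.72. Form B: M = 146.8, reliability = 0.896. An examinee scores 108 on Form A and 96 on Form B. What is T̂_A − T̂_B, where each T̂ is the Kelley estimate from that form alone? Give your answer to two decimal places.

T̂_A = 0.72(108) + 0.28(142.6) = 117.6880
T̂_B = 0.896(96) + 0.104(146.8) = 101.2832
T̂_A − T̂_B = 16.4048

16.40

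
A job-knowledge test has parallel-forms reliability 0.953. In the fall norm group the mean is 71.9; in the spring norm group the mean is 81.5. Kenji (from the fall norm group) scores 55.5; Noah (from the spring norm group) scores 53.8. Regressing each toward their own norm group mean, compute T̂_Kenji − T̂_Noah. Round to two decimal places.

T̂_Kenji = 0.953(55.5) + 0.047(71.9) = 56.2708
T̂_Noah = 0.953(53.8) + 0.047(81.5) = 55.1019
Difference = 56.2708 − 55.1019 = 1.1689

1.17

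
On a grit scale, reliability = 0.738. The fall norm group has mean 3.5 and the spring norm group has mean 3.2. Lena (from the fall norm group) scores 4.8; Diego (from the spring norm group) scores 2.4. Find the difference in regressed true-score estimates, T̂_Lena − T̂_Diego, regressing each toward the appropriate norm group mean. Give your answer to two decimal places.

1.85

T̂_Lena = 0.738(4.8) + 0.262(3.5) = 4.4594
T̂_Diego = 0.738(2.4) + 0.262(3.2) = 2.6096
Difference = 4.4594 − 2.6096 = 1.8498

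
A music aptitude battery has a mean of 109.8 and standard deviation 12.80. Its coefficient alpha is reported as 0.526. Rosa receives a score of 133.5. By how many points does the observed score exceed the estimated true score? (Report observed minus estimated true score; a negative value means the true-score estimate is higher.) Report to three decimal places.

11.234

T̂ = 0.526(133.5) + 0.474(109.8) = 70.2210 + 52.0452 = 122.26620 → 122.2662
X − T̂ = 133.5 − 122.2662 = 11.2338 → 11.234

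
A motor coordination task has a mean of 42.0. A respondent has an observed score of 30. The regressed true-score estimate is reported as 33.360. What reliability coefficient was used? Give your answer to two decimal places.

T̂ = ρX + (1 − ρ)μ  ⇒  T̂ − μ = ρ(X − μ)
ρ = (T̂ − μ)/(X − μ) = (33.360 − 42.0) / (30 − 42.0) = -8.640 / -12.0 = 0.7200

0.72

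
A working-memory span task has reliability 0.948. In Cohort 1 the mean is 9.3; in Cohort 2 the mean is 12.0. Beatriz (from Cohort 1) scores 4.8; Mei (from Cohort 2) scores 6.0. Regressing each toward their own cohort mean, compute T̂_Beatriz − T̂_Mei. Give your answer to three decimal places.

-1.278

T̂_Beatriz = 0.948(4.8) + 0.052(9.3) = 5.03400
T̂_Mei = 0.948(6.0) + 0.052(12.0) = 6.31200
Difference = 5.03400 − 6.31200 = -1.27800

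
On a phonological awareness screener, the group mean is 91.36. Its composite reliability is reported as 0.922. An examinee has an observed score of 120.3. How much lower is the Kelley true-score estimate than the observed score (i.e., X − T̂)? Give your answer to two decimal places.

Regress the observed score toward the mean by the unreliability: T̂ = 0.922·120.3 + 0.078·91.36 = 110.9166 + 7.12608 = 118.0427.
X − T̂ = 120.3 − 118.043 = 2.257 → 2.26

2.26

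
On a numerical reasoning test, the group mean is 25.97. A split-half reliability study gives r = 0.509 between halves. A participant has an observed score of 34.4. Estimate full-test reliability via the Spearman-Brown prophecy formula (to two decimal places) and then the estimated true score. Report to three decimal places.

31.618

Spearman-Brown: ρ = 2r/(1 + r) = 2(0.509)/(1 + 0.509) = 1.0180/1.509 = 0.6746 → 0.67
Weight the observed score by reliability and the mean by (1 − reliability): T̂ = 0.67·34.4 + 0.33·25.97 = 23.048 + 8.5701 = 31.6181.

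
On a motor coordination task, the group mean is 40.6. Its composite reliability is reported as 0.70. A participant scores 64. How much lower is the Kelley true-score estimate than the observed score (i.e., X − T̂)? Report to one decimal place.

T̂ = 0.70(64) + 0.30(40.6) = 44.80 + 12.180 = 56.980 → 56.98
X − T̂ = 64 − 56.98 = 7.02 → 7.0

7.0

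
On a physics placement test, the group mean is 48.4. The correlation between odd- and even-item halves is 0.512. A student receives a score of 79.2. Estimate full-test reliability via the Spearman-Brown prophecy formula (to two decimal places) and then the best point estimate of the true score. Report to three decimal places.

69.344

Spearman-Brown: ρ = 2r/(1 + r) = 2(0.512)/(1 + 0.512) = 1.0240/1.512 = 0.6772 → 0.68
T̂ = 0.68(79.2) + 0.32(48.4) = 53.856 + 15.488 = 69.3440 → 69.344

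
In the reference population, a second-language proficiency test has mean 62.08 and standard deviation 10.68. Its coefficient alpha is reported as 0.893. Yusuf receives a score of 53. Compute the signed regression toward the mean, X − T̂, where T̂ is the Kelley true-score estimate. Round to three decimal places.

-0.972

T̂ = 0.893(53) + 0.107(62.08) = 47.329 + 6.64256 = 53.97156 → 53.9716
X − T̂ = 53 − 53.9716 = -0.9716 → -0.972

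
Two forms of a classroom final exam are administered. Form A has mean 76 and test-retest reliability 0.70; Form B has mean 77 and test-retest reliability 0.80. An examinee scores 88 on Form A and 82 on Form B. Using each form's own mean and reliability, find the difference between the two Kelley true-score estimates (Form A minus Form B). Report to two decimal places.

T̂_A = 0.70(88) + 0.30(76) = 84.4000
T̂_B = 0.80(82) + 0.20(77) = 81.0000
T̂_A − T̂_B = 3.4000

3.40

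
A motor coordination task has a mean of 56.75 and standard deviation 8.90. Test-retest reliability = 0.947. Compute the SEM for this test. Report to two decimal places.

SEM = SD · √(1 − ρ) = 8.90 × √0.053 = 8.90 × 0.2302 = 2.049

2.05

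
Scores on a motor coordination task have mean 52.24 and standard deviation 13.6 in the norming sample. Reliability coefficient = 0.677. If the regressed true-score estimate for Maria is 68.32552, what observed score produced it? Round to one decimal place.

T̂ = ρX + (1 − ρ)μ  ⇒  X = (T̂ − (1 − ρ)μ) / ρ
X = (68.32552 − 0.323 × 52.24) / 0.677 = (68.32552 − 16.87352) / 0.677 = 51.45200 / 0.677 = 76.000

76.0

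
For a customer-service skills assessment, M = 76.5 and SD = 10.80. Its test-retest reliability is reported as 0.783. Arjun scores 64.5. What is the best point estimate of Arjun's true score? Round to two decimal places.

67.10

T̂ = ρX + (1 − ρ)μ
  = 0.783 × 64.5 + 0.217 × 76.5
  = 50.5035 + 16.6005
  = 67.104
  ≈ 67.10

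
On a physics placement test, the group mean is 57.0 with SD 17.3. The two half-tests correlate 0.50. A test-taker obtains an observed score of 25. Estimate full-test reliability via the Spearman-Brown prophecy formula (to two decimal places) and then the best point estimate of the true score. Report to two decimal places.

35.56

Spearman-Brown: ρ = 2r/(1 + r) = 2(0.50)/(1 + 0.50) = 1.000/1.50 = 0.6667 → 0.67
Regress the observed score toward the mean by the unreliability: T̂ = 0.67·25 + 0.33·57.0 = 16.75 + 18.810 = 35.560.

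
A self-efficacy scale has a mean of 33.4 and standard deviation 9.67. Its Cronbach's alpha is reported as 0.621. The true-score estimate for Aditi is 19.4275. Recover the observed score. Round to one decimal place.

T̂ = ρX + (1 − ρ)μ  ⇒  X = (T̂ − (1 − ρ)μ) / ρ
X = (19.4275 − 0.379 × 33.4) / 0.621 = (19.4275 − 12.6586) / 0.621 = 6.7689 / 0.621 = 10.900

10.9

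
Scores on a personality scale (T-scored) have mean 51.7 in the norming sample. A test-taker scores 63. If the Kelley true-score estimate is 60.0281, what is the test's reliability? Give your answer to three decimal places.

0.737

T̂ = ρX + (1 − ρ)μ  ⇒  T̂ − μ = ρ(X − μ)
ρ = (T̂ − μ)/(X − μ) = (60.0281 − 51.7) / (63 − 51.7) = 8.3281 / 11.3 = 0.73700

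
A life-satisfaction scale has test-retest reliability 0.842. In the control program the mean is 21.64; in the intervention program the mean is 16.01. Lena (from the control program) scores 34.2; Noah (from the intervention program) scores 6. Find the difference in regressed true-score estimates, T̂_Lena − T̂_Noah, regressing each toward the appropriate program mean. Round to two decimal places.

24.63

T̂_Lena = 0.842(34.2) + 0.158(21.64) = 32.2155
T̂_Noah = 0.842(6) + 0.158(16.01) = 7.5816
Difference = 32.2155 − 7.5816 = 24.6339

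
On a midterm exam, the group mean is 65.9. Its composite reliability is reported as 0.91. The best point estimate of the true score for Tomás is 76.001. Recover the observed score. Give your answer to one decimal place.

77.0

T̂ = ρX + (1 − ρ)μ  ⇒  X = (T̂ − (1 − ρ)μ) / ρ
X = (76.001 − 0.09 × 65.9) / 0.91 = (76.001 − 5.931) / 0.91 = 70.070 / 0.91 = 77.000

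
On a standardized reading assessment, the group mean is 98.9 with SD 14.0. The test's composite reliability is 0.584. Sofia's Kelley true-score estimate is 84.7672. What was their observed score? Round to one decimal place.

74.7

T̂ = ρX + (1 − ρ)μ  ⇒  X = (T̂ − (1 − ρ)μ) / ρ
X = (84.7672 − 0.416 × 98.9) / 0.584 = (84.7672 − 41.1424) / 0.584 = 43.6248 / 0.584 = 74.700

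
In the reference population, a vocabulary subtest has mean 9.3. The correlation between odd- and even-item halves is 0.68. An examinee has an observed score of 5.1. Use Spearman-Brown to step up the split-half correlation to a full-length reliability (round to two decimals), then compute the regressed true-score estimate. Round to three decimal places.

Spearman-Brown: ρ = 2r/(1 + r) = 2(0.68)/(1 + 0.68) = 1.360/1.68 = 0.8095 → 0.81
Kelley's formula gives T̂ = 0.81·5.1 + 0.19·9.3 = 4.131 + 1.767 = 5.8980.

5.898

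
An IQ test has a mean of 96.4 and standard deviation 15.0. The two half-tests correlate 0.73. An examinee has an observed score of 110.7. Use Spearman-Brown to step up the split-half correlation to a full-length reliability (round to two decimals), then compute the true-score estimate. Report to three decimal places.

108.412

Spearman-Brown: ρ = 2r/(1 + r) = 2(0.73)/(1 + 0.73) = 1.460/1.73 = 0.8439 → 0.84
Kelley's formula gives T̂ = 0.84·110.7 + 0.16·96.4 = 92.988 + 15.424 = 108.4120.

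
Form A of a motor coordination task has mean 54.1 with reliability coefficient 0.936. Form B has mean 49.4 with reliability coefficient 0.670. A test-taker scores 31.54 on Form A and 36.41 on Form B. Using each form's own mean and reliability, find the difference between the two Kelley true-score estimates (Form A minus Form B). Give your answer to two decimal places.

-7.71

T̂_A = 0.936(31.54) + 0.064(54.1) = 32.9838
T̂_B = 0.670(36.41) + 0.330(49.4) = 40.6967
T̂_A − T̂_B = -7.7129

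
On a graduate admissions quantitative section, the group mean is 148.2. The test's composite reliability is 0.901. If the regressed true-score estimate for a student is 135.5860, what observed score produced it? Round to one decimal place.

T̂ = ρX + (1 − ρ)μ  ⇒  X = (T̂ − (1 − ρ)μ) / ρ
X = (135.5860 − 0.099 × 148.2) / 0.901 = (135.5860 − 14.6718) / 0.901 = 120.9142 / 0.901 = 134.200

134.2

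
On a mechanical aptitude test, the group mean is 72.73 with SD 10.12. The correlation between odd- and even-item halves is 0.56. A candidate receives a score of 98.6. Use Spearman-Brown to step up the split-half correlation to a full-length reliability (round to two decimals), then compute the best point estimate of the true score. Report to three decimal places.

91.356

Spearman-Brown: ρ = 2r/(1 + r) = 2(0.56)/(1 + 0.56) = 1.120/1.56 = 0.7179 → 0.72
T̂ = ρX + (1 − ρ)μ
  = 0.72 × 98.6 + 0.28 × 72.73
  = 70.992 + 20.3644
  = 91.3564
  ≈ 91.356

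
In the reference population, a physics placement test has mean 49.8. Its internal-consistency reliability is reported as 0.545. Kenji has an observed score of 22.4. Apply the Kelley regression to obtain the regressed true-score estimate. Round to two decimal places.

34.87

T̂ = 0.545(22.4) + 0.455(49.8) = 12.2080 + 22.6590 = 34.867 → 34.87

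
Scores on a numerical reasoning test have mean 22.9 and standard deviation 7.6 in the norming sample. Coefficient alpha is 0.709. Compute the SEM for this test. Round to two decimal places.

4.10

SEM = SD · √(1 − ρ) = 7.6 × √0.291 = 7.6 × 0.5394 = 4.100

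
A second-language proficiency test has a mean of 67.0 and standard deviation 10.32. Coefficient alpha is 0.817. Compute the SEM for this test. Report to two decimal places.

4.41

SEM = SD · √(1 − ρ) = 10.32 × √0.183 = 10.32 × 0.4278 = 4.415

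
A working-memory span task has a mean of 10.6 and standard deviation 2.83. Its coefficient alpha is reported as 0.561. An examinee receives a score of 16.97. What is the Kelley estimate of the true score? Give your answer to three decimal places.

14.174

T̂ = ρX + (1 − ρ)μ
  = 0.561 × 16.97 + 0.439 × 10.6
  = 9.52017 + 4.6534
  = 14.1736
  ≈ 14.174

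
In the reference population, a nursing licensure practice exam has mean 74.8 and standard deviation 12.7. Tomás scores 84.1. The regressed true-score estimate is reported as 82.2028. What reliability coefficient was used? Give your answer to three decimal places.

0.796

T̂ = ρX + (1 − ρ)μ  ⇒  T̂ − μ = ρ(X − μ)
ρ = (T̂ − μ)/(X − μ) = (82.2028 − 74.8) / (84.1 − 74.8) = 7.4028 / 9.3 = 0.79600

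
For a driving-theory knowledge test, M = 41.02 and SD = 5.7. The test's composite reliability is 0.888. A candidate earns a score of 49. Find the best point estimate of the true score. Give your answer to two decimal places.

48.11

T̂ = ρX + (1 − ρ)μ
  = 0.888 × 49 + 0.112 × 41.02
  = 43.512 + 4.59424
  = 48.106
  ≈ 48.11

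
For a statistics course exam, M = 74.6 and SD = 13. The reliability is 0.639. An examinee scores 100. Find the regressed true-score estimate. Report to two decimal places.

90.83

T̂ = 0.639(100) + 0.361(74.6) = 63.900 + 26.9306 = 90.831 → 90.83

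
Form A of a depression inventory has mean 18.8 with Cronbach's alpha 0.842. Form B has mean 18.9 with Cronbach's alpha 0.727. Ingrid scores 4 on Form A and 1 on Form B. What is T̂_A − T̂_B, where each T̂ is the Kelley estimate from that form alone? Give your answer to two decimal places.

0.45

T̂_A = 0.842(4) + 0.158(18.8) = 6.3384
T̂_B = 0.727(1) + 0.273(18.9) = 5.8867
T̂_A − T̂_B = 0.4517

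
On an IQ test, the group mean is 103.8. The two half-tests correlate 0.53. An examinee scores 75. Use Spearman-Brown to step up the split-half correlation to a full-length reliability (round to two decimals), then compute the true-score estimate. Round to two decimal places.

83.93

Spearman-Brown: ρ = 2r/(1 + r) = 2(0.53)/(1 + 0.53) = 1.060/1.53 = 0.6928 → 0.69
T̂ = ρX + (1 − ρ)μ
  = 0.69 × 75 + 0.31 × 103.8
  = 51.75 + 32.178
  = 83.928
  ≈ 83.93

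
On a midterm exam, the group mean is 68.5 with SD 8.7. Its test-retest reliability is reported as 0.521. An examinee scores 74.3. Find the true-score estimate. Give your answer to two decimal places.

T̂ = ρX + (1 − ρ)μ
  = 0.521 × 74.3 + 0.479 × 68.5
  = 38.7103 + 32.8115
  = 71.522
  ≈ 71.52

71.52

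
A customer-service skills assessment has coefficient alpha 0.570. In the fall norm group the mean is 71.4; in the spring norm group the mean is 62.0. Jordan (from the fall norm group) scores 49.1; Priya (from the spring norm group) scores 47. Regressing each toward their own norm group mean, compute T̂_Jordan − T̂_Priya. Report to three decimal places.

5.239

T̂_Jordan = 0.570(49.1) + 0.430(71.4) = 58.68900
T̂_Priya = 0.570(47) + 0.430(62.0) = 53.45000
Difference = 58.68900 − 53.45000 = 5.23900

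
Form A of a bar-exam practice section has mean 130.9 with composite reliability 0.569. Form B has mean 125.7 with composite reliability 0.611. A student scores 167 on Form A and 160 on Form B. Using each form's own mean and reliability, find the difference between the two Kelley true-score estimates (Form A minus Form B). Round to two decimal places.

4.78

T̂_A = 0.569(167) + 0.431(130.9) = 151.4409
T̂_B = 0.611(160) + 0.389(125.7) = 146.6573
T̂_A − T̂_B = 4.7836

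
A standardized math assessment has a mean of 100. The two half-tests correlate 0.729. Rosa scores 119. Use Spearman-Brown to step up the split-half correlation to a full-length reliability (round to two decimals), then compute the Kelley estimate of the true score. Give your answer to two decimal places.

115.96

Spearman-Brown: ρ = 2r/(1 + r) = 2(0.729)/(1 + 0.729) = 1.4580/1.729 = 0.8433 → 0.84
T̂ = ρX + (1 − ρ)μ
  = 0.84 × 119 + 0.16 × 100
  = 99.96 + 16.00
  = 115.960
  ≈ 115.96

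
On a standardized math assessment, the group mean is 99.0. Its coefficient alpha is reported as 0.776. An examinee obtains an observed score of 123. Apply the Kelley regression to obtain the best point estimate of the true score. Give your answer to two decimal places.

T̂ = 0.776(123) + 0.224(99.0) = 95.448 + 22.1760 = 117.624 → 117.62

117.62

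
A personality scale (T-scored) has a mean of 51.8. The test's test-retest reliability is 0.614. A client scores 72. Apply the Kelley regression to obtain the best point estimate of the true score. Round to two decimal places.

T̂ = ρX + (1 − ρ)μ
  = 0.614 × 72 + 0.386 × 51.8
  = 44.208 + 19.9948
  = 64.203
  ≈ 64.20

64.20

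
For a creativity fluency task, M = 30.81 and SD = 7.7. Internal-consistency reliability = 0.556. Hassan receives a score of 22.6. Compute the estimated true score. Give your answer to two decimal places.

26.25

Regress the observed score toward the mean by the unreliability: T̂ = 0.556·22.6 + 0.444·30.81 = 12.5656 + 13.67964 = 26.245.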